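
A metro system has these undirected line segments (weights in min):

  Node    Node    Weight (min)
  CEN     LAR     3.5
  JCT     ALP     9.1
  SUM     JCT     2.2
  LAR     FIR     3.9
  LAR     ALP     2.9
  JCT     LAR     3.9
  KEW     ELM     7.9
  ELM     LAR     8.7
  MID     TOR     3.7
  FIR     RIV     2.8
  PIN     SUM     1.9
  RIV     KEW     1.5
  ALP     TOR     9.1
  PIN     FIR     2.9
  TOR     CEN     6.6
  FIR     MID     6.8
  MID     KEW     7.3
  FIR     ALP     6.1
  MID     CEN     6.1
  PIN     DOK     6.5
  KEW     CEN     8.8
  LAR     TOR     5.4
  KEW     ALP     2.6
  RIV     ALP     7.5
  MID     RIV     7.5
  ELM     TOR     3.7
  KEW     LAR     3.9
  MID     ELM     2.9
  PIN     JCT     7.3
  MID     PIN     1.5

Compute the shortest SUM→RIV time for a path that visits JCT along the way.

11.5 min

Best SUM to JCT: SUM–JCT costing 2.2
Best JCT to RIV: JCT–LAR–KEW–RIV costing 9.3
Total via JCT: 2.2 + 9.3 = 11.5 min.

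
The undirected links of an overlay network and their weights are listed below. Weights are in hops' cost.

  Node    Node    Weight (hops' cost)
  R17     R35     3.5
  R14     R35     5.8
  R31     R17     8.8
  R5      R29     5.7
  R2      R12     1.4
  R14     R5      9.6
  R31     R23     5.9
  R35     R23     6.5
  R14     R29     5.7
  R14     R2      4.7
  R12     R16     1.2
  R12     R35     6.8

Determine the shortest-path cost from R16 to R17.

Shortest distances from R16:
R16: 0
R12: 1.2  (via R16)
R2: 2.6  (via R12)
R14: 7.3  (via R2)
R35: 8  (via R12)
R17: 11.5  (via R35)
Shortest route: R16 → R12 → R35 → R17 = 11.5 hops' cost.

11.5 hops' cost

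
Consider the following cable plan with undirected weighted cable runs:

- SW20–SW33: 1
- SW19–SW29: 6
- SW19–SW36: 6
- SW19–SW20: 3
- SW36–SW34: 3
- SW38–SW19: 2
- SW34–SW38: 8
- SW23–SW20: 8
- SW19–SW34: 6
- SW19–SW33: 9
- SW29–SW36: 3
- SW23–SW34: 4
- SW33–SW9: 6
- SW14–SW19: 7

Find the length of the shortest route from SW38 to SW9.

Compare a few routes:
SW38–SW19–SW20–SW33–SW9: 2+3+1+6 = 12
SW38–SW19–SW34–SW23–SW20–SW33–SW9: 2+6+4+8+1+6 = 27
SW38–SW19–SW33–SW9: 2+9+6 = 17
SW38–SW34–SW19–SW20–SW33–SW9: 8+6+3+1+6 = 24
The minimum is 12 via SW38–SW19–SW20–SW33–SW9.

12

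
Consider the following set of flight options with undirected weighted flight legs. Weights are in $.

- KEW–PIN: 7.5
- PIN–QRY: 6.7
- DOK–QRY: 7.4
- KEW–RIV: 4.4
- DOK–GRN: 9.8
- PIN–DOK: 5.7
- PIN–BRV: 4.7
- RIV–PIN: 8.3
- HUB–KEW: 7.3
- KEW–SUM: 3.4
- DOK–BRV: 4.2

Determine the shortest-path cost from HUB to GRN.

Shortest distances from HUB:
HUB: 0
KEW: 7.3  (via HUB)
SUM: 10.7  (via KEW)
RIV: 11.7  (via KEW)
PIN: 14.8  (via KEW)
BRV: 19.5  (via PIN)
DOK: 20.5  (via PIN)
QRY: 21.5  (via PIN)
GRN: 30.3  (via DOK)
Shortest route: HUB–KEW–PIN–DOK–GRN = $30.3.

$30.3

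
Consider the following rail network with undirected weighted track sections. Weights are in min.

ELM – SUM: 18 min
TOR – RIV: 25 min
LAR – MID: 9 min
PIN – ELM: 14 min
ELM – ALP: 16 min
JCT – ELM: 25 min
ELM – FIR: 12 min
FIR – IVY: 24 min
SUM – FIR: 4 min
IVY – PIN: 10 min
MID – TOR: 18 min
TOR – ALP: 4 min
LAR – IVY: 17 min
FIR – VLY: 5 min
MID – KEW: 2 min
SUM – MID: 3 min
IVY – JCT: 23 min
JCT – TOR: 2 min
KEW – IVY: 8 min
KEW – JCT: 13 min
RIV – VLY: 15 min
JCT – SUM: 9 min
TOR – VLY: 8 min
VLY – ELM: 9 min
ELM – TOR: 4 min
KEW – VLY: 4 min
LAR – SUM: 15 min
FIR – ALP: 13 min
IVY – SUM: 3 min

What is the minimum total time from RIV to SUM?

24 min

Settle nodes by increasing distance from RIV:
RIV: 0
VLY: 15  (via RIV)
KEW: 19  (via VLY)
FIR: 20  (via VLY)
MID: 21  (via KEW)
TOR: 23  (via VLY)
ELM: 24  (via VLY)
SUM: 24  (via FIR)
Shortest route: RIV → VLY → FIR → SUM = 24 min.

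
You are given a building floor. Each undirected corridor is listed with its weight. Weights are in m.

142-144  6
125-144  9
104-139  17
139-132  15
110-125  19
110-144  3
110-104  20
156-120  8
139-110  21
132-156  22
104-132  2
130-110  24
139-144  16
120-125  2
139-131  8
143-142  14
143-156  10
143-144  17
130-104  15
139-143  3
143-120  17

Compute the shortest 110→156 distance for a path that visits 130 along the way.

63 m

Shortest 110→130: 110 → 130 = 24
Best 130 to 156: 130 → 104 → 132 → 156 costing 39
Total via 130: 24 + 39 = 63 m.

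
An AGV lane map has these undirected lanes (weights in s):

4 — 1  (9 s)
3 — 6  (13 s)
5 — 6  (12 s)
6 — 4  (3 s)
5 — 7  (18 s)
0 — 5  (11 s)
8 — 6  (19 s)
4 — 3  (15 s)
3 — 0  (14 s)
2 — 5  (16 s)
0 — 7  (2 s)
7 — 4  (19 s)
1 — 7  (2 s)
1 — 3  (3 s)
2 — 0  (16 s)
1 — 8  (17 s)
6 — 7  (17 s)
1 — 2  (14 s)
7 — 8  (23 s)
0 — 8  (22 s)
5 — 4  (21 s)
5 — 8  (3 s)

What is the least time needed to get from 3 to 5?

Candidate routes:
3 → 6 → 5: 13+12 = 25
3 → 1 → 7 → 0 → 5: 3+2+2+11 = 18
3 → 1 → 7 → 5: 3+2+18 = 23
3 → 1 → 8 → 5: 3+17+3 = 23
Cheapest is 3 → 1 → 7 → 0 → 5 at 18 s.

18 s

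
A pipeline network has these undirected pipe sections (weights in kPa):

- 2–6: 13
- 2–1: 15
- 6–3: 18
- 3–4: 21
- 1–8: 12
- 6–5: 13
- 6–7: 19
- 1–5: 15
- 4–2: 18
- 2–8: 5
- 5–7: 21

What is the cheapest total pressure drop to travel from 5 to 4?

Running Dijkstra from 5:
5: 0
6: 13  (via 5)
1: 15  (via 5)
7: 21  (via 5)
2: 26  (via 6)
8: 27  (via 1)
3: 31  (via 6)
4: 44  (via 2)
Shortest route: 5–6–2–4 = 44 kPa.

44 kPa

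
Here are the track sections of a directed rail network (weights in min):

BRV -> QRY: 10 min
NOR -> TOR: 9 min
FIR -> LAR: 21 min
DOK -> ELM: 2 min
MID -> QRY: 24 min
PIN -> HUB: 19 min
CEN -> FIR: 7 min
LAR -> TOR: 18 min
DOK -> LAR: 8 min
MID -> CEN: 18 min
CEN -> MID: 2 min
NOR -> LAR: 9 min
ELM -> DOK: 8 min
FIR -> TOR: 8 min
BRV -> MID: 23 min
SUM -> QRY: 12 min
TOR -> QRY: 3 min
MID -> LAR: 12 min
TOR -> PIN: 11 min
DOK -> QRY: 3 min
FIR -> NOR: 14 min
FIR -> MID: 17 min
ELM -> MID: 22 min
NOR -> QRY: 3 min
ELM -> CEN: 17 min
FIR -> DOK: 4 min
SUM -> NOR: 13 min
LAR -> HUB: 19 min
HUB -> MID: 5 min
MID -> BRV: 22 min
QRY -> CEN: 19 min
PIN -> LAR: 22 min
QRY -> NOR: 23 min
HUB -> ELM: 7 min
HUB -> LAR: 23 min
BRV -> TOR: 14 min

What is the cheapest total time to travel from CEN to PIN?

Running Dijkstra from CEN:
CEN: 0
MID: 2  (via CEN)
FIR: 7  (via CEN)
DOK: 11  (via FIR)
ELM: 13  (via DOK)
LAR: 14  (via MID)
QRY: 14  (via DOK)
TOR: 15  (via FIR)
NOR: 21  (via FIR)
BRV: 24  (via MID)
PIN: 26  (via TOR)
Shortest route: CEN → FIR → TOR → PIN = 26 min.

26 min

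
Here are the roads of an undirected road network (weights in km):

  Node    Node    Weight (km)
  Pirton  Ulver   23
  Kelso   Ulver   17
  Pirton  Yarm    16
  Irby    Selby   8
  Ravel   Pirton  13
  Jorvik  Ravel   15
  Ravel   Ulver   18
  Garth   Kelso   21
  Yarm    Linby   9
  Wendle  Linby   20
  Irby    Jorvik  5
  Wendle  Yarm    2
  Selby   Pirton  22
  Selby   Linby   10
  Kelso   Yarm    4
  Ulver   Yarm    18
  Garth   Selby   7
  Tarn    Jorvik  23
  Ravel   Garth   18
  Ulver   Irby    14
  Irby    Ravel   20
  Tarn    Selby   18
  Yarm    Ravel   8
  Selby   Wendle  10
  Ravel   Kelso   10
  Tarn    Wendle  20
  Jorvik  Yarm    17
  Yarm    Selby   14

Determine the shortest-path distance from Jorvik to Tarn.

Candidate routes:
Jorvik–Tarn: 23 = 23
Jorvik–Irby–Selby–Tarn: 5+8+18 = 31
Cheapest is Jorvik–Tarn at 23 km.

23 km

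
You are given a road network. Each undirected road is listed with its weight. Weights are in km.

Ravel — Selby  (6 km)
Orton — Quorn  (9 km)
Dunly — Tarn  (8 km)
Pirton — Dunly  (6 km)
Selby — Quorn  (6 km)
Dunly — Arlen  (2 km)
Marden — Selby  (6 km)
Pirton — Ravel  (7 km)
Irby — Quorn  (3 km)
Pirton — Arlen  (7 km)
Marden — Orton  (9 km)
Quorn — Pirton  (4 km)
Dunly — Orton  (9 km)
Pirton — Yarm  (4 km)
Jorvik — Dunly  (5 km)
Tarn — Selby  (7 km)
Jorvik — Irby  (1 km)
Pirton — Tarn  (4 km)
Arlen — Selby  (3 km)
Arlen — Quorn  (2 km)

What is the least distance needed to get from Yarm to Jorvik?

12 km

Compare a few routes:
Yarm - Pirton - Quorn - Irby - Jorvik: 4+4+3+1 = 12
Yarm - Pirton - Dunly - Jorvik: 4+6+5 = 15
The minimum is 12 km via Yarm - Pirton - Quorn - Irby - Jorvik.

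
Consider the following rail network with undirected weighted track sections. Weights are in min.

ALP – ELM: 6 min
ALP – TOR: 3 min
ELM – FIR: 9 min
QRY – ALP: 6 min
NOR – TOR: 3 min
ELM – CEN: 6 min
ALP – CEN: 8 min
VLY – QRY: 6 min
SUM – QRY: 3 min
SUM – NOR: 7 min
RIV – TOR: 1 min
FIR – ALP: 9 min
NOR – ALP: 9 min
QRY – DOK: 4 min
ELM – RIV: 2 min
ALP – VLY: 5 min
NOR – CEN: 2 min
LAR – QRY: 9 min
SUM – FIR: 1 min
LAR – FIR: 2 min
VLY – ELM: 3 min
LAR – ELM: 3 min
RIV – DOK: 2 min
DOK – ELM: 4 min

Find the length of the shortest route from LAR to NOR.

9 min

Candidate routes:
LAR - FIR - SUM - NOR: 2+1+7 = 10
LAR - ELM - CEN - NOR: 3+6+2 = 11
LAR - ELM - RIV - TOR - NOR: 3+2+1+3 = 9
Cheapest is LAR - ELM - RIV - TOR - NOR at 9 min.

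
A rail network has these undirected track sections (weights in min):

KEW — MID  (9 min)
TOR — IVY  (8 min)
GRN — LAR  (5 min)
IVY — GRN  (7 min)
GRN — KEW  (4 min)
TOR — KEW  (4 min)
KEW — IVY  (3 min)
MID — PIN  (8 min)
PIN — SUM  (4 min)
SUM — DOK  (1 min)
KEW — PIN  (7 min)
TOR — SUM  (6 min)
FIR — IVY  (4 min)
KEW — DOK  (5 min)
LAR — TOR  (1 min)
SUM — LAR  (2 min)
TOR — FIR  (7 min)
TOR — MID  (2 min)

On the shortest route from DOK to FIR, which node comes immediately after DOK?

SUM

Compare a few routes:
DOK–KEW–IVY–FIR: 5+3+4 = 12
DOK–SUM–LAR–TOR–FIR: 1+2+1+7 = 11
The minimum is 11 min via DOK–SUM–LAR–TOR–FIR.
So from DOK the first move is to SUM.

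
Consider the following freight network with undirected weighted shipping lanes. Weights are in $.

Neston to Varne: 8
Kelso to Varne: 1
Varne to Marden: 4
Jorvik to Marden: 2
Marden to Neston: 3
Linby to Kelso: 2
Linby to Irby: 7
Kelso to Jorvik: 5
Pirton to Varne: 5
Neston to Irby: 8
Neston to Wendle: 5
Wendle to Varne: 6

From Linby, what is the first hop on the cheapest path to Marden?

Compare a few routes:
Linby → Kelso → Varne → Neston → Marden: 2+1+8+3 = 14
Linby → Kelso → Varne → Wendle → Neston → Marden: 2+1+6+5+3 = 17
Linby → Kelso → Jorvik → Marden: 2+5+2 = 9
Linby → Kelso → Varne → Marden: 2+1+4 = 7
Cheapest is Linby → Kelso → Varne → Marden at $7.
So from Linby the first move is to Kelso.

Kelso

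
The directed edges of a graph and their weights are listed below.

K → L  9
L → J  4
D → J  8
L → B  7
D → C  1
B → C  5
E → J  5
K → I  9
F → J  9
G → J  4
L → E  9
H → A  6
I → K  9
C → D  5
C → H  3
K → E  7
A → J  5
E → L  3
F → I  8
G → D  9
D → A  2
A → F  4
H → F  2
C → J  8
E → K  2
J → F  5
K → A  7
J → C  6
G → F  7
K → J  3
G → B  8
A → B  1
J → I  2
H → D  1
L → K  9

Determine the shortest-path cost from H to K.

19

Running Dijkstra from H:
H: 0
D: 1  (via H)
C: 2  (via D)
F: 2  (via H)
A: 3  (via D)
B: 4  (via A)
J: 8  (via A)
I: 10  (via F)
K: 19  (via I)
Shortest route: H–F–I–K = 19.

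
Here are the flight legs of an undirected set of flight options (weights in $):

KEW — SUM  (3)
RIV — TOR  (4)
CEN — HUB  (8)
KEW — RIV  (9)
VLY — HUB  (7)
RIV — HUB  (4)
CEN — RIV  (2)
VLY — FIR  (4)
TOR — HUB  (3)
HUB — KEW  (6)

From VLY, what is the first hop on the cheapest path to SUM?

HUB

Enumerating some paths:
VLY–HUB–TOR–RIV–KEW–SUM: 7+3+4+9+3 = 26
VLY–HUB–RIV–KEW–SUM: 7+4+9+3 = 23
VLY–HUB–CEN–RIV–KEW–SUM: 7+8+2+9+3 = 29
VLY–HUB–KEW–SUM: 7+6+3 = 16
The minimum is $16 via VLY–HUB–KEW–SUM.
So from VLY the first move is to HUB.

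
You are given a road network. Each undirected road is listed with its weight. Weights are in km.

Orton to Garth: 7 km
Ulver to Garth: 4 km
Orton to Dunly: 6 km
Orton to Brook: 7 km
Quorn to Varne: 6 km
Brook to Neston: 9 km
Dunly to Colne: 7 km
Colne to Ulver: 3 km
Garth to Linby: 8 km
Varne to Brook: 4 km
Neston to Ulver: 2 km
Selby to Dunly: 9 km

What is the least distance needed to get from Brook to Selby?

22 km

Compare a few routes:
Brook - Neston - Ulver - Colne - Dunly - Selby: 9+2+3+7+9 = 30
Brook - Orton - Dunly - Selby: 7+6+9 = 22
Brook - Neston - Ulver - Garth - Orton - Dunly - Selby: 9+2+4+7+6+9 = 37
The minimum is 22 km via Brook - Orton - Dunly - Selby.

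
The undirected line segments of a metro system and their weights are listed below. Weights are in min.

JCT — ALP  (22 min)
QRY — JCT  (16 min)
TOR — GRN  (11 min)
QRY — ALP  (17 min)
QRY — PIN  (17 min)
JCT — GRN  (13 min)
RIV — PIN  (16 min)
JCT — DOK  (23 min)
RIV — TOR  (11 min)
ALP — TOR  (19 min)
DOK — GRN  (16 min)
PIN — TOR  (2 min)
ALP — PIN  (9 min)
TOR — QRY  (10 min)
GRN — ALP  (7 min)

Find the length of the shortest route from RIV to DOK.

Settle nodes by increasing distance from RIV:
RIV: 0
TOR: 11  (via RIV)
PIN: 13  (via TOR)
QRY: 21  (via TOR)
GRN: 22  (via TOR)
ALP: 22  (via PIN)
JCT: 35  (via GRN)
DOK: 38  (via GRN)
Shortest route: RIV → TOR → GRN → DOK = 38 min.

38 min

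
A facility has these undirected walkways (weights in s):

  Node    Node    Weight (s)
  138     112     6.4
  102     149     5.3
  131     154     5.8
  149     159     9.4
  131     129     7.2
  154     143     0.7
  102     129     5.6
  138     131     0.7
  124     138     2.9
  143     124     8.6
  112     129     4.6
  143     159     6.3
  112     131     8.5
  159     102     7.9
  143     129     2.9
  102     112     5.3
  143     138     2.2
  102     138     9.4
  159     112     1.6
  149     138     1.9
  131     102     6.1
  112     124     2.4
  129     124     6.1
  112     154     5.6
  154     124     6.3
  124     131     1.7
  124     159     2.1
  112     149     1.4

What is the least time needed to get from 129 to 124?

6.1 s

Enumerating some paths:
129 - 143 - 138 - 131 - 124: 2.9+2.2+0.7+1.7 = 7.5
129 - 143 - 138 - 124: 2.9+2.2+2.9 = 8
129 - 112 - 124: 4.6+2.4 = 7
129 - 124: 6.1 = 6.1
The minimum is 6.1 s via 129 - 124.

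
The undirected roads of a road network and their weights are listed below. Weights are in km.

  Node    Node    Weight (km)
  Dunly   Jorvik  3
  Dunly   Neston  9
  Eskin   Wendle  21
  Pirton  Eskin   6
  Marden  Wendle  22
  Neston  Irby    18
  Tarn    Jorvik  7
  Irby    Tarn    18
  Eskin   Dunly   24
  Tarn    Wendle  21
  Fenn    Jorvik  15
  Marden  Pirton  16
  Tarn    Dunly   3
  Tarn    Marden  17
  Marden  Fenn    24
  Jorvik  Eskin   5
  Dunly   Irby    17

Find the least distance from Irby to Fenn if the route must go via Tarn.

39 km

Shortest Irby→Tarn: Irby–Tarn = 18
Shortest Tarn→Fenn: Tarn–Dunly–Jorvik–Fenn = 21
Total via Tarn: 18 + 21 = 39 km.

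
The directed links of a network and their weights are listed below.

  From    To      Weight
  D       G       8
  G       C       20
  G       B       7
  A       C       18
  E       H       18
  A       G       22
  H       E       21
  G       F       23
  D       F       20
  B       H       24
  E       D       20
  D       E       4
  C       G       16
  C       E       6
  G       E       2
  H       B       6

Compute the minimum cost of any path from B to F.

85

Compare a few routes:
B - H - E - D - F: 24+21+20+20 = 85
B - H - E - D - G - F: 24+21+20+8+23 = 96
The minimum is 85 via B - H - E - D - F.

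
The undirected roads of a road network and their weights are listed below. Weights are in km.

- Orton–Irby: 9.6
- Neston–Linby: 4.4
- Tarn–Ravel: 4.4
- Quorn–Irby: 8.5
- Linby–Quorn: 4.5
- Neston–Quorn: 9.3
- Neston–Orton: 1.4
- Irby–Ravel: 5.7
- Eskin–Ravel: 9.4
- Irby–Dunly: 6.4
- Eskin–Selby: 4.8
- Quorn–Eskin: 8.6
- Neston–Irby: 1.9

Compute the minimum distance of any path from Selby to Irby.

Enumerating some paths:
Selby → Eskin → Quorn → Irby: 4.8+8.6+8.5 = 21.9
Selby → Eskin → Ravel → Irby: 4.8+9.4+5.7 = 19.9
The minimum is 19.9 km via Selby → Eskin → Ravel → Irby.

19.9 km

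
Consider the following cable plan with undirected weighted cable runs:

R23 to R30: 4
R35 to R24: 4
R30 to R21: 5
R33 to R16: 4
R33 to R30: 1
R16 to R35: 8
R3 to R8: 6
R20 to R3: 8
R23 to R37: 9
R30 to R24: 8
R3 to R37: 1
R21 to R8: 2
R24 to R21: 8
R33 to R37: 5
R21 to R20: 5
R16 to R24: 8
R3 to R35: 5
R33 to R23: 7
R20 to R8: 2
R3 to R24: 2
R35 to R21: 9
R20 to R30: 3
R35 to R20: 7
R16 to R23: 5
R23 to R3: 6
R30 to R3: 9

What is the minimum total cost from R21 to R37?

9

Enumerating some paths:
R21–R30–R33–R37: 5+1+5 = 11
R21–R24–R3–R37: 8+2+1 = 11
R21–R8–R20–R30–R33–R37: 2+2+3+1+5 = 13
R21–R8–R3–R37: 2+6+1 = 9
Cheapest is R21–R8–R3–R37 at 9.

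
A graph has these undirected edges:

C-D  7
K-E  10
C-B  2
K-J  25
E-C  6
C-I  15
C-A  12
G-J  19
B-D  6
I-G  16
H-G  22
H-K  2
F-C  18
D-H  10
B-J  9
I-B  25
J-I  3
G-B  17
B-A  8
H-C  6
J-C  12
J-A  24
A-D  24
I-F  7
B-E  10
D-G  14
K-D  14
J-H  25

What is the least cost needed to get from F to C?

Running Dijkstra from F:
F: 0
I: 7  (via F)
J: 10  (via I)
C: 18  (via F)
Shortest route: F → C = 18.

18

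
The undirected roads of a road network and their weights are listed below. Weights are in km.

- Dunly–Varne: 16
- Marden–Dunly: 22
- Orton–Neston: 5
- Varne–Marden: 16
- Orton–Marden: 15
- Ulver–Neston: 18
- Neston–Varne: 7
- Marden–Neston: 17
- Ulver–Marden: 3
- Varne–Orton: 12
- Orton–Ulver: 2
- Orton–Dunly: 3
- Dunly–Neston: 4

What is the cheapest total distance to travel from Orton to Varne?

Shortest distances from Orton:
Orton: 0
Ulver: 2  (via Orton)
Dunly: 3  (via Orton)
Marden: 5  (via Ulver)
Neston: 5  (via Orton)
Varne: 12  (via Orton)
Shortest route: Orton–Varne = 12 km.

12 km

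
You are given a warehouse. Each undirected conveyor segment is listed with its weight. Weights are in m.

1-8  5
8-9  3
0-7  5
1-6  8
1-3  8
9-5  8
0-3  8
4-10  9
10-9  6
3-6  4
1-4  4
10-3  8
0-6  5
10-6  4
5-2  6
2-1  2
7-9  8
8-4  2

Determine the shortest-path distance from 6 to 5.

16 m

Enumerating some paths:
6 - 10 - 9 - 5: 4+6+8 = 18
6 - 1 - 2 - 5: 8+2+6 = 16
The minimum is 16 m via 6 - 1 - 2 - 5.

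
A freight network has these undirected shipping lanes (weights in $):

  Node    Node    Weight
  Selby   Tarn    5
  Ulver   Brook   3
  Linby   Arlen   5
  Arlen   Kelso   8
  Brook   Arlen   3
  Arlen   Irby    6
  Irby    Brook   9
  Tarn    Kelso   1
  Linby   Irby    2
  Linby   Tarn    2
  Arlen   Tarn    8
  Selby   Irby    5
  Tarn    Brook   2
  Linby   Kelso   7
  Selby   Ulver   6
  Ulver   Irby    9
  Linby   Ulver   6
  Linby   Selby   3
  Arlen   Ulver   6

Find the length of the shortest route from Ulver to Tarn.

Candidate routes:
Ulver - Linby - Tarn: 6+2 = 8
Ulver - Brook - Tarn: 3+2 = 5
Cheapest is Ulver - Brook - Tarn at $5.

$5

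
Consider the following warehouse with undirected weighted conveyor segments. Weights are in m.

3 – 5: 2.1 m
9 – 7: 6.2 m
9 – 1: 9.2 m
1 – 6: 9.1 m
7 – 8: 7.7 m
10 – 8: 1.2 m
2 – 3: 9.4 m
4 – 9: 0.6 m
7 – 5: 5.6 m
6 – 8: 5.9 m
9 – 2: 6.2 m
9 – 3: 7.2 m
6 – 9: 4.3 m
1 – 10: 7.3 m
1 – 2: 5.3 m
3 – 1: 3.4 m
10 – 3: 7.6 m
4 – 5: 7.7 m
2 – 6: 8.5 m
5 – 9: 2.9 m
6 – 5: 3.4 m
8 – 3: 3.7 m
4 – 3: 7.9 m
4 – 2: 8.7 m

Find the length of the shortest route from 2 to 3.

8.7 m

Shortest distances from 2:
2: 0
1: 5.3  (via 2)
9: 6.2  (via 2)
4: 6.8  (via 9)
6: 8.5  (via 2)
3: 8.7  (via 1)
Shortest route: 2 → 1 → 3 = 8.7 m.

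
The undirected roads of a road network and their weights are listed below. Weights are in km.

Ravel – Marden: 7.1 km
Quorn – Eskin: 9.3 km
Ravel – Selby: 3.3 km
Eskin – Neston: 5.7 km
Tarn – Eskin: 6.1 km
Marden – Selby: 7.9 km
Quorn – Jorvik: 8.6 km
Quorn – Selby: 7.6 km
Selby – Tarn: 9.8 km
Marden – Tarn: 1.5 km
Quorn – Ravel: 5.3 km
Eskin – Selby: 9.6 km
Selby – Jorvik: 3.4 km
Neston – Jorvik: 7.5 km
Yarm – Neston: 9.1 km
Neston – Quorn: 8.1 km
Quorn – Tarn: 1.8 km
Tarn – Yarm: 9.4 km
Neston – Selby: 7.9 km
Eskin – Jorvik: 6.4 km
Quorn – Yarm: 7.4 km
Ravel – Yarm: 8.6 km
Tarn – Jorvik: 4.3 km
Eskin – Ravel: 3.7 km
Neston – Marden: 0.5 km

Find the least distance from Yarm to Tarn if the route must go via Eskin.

18.4 km

Shortest Yarm→Eskin: Yarm–Ravel–Eskin = 12.3
Shortest Eskin→Tarn: Eskin–Tarn = 6.1
Total via Eskin: 12.3 + 6.1 = 18.4 km.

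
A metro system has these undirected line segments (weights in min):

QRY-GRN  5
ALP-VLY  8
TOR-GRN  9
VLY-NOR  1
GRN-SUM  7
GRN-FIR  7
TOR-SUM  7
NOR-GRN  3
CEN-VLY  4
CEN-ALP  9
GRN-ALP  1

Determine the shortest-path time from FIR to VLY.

11 min

Running Dijkstra from FIR:
FIR: 0
GRN: 7  (via FIR)
ALP: 8  (via GRN)
NOR: 10  (via GRN)
VLY: 11  (via NOR)
Shortest route: FIR → GRN → NOR → VLY = 11 min.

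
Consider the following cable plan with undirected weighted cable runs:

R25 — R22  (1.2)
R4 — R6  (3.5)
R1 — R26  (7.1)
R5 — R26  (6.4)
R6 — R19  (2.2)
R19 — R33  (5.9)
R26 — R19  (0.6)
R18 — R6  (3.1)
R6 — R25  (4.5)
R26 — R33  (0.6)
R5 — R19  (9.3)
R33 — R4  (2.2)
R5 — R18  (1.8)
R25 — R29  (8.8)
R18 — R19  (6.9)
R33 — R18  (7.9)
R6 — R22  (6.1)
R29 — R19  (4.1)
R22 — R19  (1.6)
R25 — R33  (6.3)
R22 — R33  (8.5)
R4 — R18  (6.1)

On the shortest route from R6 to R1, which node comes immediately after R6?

Candidate routes:
R6 - R19 - R26 - R1: 2.2+0.6+7.1 = 9.9
R6 - R4 - R33 - R26 - R1: 3.5+2.2+0.6+7.1 = 13.4
R6 - R25 - R22 - R19 - R26 - R1: 4.5+1.2+1.6+0.6+7.1 = 15
Cheapest is R6 - R19 - R26 - R1 at 9.9.
So from R6 the first move is to R19.

R19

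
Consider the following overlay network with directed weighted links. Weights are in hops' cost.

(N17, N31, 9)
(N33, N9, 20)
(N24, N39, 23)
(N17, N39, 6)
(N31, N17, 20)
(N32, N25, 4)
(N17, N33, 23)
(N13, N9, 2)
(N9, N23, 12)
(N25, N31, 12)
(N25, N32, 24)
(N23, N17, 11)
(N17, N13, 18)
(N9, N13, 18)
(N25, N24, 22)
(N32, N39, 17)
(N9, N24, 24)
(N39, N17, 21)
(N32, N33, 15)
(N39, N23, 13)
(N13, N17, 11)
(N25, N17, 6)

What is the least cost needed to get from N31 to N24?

Running Dijkstra from N31:
N31: 0
N17: 20  (via N31)
N39: 26  (via N17)
N13: 38  (via N17)
N23: 39  (via N39)
N9: 40  (via N13)
N33: 43  (via N17)
N24: 64  (via N9)
Shortest route: N31 → N17 → N13 → N9 → N24 = 64 hops' cost.

64 hops' cost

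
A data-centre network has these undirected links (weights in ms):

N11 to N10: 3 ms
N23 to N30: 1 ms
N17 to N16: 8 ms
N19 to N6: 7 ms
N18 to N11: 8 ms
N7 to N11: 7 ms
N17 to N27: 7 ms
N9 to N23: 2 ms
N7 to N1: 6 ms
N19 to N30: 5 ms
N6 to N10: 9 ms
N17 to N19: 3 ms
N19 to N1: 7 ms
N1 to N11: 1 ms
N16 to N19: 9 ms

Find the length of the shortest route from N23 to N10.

17 ms

Enumerating some paths:
N23 - N30 - N19 - N6 - N10: 1+5+7+9 = 22
N23 - N30 - N19 - N1 - N11 - N10: 1+5+7+1+3 = 17
Cheapest is N23 - N30 - N19 - N1 - N11 - N10 at 17 ms.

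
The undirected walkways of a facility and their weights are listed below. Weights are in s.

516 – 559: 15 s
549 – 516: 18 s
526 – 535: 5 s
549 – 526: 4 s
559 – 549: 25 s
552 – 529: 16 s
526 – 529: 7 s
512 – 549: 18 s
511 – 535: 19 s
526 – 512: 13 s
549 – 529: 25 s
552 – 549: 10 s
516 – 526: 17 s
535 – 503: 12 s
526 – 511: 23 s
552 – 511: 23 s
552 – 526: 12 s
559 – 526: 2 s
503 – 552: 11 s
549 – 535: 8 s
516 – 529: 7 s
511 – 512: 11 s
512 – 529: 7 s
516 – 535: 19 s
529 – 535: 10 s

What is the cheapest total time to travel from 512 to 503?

Candidate routes:
512 → 526 → 535 → 503: 13+5+12 = 30
512 → 529 → 535 → 503: 7+10+12 = 29
512 → 529 → 526 → 535 → 503: 7+7+5+12 = 31
The minimum is 29 s via 512 → 529 → 535 → 503.

29 s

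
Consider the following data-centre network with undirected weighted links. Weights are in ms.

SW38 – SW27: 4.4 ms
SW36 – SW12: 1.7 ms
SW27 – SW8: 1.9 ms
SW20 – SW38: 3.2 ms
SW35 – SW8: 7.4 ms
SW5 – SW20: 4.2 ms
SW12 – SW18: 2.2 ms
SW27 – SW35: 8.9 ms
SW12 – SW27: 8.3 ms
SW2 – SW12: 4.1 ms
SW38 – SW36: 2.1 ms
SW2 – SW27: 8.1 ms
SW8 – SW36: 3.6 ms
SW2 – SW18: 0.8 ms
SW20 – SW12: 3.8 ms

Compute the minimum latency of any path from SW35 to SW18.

14.9 ms

Compare a few routes:
SW35–SW8–SW36–SW12–SW18: 7.4+3.6+1.7+2.2 = 14.9
SW35–SW8–SW27–SW2–SW18: 7.4+1.9+8.1+0.8 = 18.2
SW35–SW27–SW2–SW18: 8.9+8.1+0.8 = 17.8
SW35–SW8–SW36–SW12–SW2–SW18: 7.4+3.6+1.7+4.1+0.8 = 17.6
Cheapest is SW35–SW8–SW36–SW12–SW18 at 14.9 ms.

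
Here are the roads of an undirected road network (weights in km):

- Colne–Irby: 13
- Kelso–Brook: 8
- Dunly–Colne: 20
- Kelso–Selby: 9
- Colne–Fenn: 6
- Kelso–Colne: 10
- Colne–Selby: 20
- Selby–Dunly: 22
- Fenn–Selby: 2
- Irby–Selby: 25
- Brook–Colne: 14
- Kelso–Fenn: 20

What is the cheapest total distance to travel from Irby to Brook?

Enumerating some paths:
Irby → Colne → Kelso → Brook: 13+10+8 = 31
Irby → Colne → Brook: 13+14 = 27
The minimum is 27 km via Irby → Colne → Brook.

27 km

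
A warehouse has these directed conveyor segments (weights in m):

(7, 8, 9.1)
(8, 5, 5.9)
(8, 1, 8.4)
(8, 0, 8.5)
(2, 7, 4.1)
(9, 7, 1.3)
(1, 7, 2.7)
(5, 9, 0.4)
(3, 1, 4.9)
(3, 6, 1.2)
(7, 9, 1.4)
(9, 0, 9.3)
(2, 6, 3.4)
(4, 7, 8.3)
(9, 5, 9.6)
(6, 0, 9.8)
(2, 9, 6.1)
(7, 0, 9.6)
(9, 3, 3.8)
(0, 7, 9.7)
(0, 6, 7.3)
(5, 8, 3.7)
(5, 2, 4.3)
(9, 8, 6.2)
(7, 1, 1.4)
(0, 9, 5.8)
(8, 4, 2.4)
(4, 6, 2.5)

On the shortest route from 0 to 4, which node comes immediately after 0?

9

Enumerating some paths:
0 - 9 - 8 - 4: 5.8+6.2+2.4 = 14.4
0 - 9 - 7 - 8 - 4: 5.8+1.3+9.1+2.4 = 18.6
0 - 7 - 9 - 8 - 4: 9.7+1.4+6.2+2.4 = 19.7
The minimum is 14.4 m via 0 - 9 - 8 - 4.
So from 0 the first move is to 9.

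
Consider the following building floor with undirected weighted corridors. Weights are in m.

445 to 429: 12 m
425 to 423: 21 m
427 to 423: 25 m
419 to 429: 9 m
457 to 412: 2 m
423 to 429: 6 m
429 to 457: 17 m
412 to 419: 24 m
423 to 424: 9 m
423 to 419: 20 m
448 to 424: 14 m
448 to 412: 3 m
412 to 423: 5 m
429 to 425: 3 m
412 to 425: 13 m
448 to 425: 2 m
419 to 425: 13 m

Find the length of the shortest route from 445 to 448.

17 m

Shortest distances from 445:
445: 0
429: 12  (via 445)
425: 15  (via 429)
448: 17  (via 425)
Shortest route: 445 → 429 → 425 → 448 = 17 m.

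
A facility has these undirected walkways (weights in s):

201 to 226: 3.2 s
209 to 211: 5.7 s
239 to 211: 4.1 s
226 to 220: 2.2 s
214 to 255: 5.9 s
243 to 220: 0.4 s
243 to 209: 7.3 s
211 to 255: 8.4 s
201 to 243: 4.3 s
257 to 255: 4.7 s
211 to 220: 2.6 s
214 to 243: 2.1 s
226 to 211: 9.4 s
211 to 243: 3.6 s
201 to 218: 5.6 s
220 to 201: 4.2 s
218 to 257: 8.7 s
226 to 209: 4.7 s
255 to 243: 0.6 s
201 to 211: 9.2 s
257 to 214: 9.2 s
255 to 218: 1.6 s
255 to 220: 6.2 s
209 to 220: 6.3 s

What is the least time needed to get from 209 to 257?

12 s

Compare a few routes:
209–243–255–257: 7.3+0.6+4.7 = 12.6
209–211–220–243–255–257: 5.7+2.6+0.4+0.6+4.7 = 14
209–226–220–243–255–257: 4.7+2.2+0.4+0.6+4.7 = 12.6
209–220–243–255–257: 6.3+0.4+0.6+4.7 = 12
The minimum is 12 s via 209–220–243–255–257.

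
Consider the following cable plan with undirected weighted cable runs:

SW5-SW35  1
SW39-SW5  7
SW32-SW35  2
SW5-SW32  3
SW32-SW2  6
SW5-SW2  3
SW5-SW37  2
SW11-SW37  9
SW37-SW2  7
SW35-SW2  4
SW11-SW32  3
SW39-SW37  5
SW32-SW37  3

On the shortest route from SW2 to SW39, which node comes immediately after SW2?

Enumerating some paths:
SW2 → SW5 → SW39: 3+7 = 10
SW2 → SW37 → SW39: 7+5 = 12
SW2 → SW35 → SW5 → SW37 → SW39: 4+1+2+5 = 12
SW2 → SW35 → SW5 → SW39: 4+1+7 = 12
The minimum is 10 via SW2 → SW5 → SW39.
So from SW2 the first move is to SW5.

SW5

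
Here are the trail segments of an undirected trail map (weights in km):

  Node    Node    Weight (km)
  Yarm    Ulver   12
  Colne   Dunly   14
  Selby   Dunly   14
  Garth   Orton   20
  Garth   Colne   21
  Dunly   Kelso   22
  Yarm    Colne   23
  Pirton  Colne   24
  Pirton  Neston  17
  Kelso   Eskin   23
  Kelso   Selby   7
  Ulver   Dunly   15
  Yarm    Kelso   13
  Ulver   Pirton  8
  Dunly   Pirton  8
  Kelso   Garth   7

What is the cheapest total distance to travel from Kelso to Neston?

Running Dijkstra from Kelso:
Kelso: 0
Selby: 7  (via Kelso)
Garth: 7  (via Kelso)
Yarm: 13  (via Kelso)
Dunly: 21  (via Selby)
Eskin: 23  (via Kelso)
Ulver: 25  (via Yarm)
Orton: 27  (via Garth)
Colne: 28  (via Garth)
Pirton: 29  (via Dunly)
Neston: 46  (via Pirton)
Shortest route: Kelso–Selby–Dunly–Pirton–Neston = 46 km.

46 km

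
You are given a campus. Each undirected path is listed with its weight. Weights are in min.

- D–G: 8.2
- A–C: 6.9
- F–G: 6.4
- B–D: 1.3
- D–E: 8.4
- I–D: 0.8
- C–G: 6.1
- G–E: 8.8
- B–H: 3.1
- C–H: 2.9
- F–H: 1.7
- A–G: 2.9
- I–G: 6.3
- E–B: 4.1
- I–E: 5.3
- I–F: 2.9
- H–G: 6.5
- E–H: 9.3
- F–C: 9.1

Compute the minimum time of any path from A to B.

11.3 min

Enumerating some paths:
A - G - D - B: 2.9+8.2+1.3 = 12.4
A - G - I - D - B: 2.9+6.3+0.8+1.3 = 11.3
The minimum is 11.3 min via A - G - I - D - B.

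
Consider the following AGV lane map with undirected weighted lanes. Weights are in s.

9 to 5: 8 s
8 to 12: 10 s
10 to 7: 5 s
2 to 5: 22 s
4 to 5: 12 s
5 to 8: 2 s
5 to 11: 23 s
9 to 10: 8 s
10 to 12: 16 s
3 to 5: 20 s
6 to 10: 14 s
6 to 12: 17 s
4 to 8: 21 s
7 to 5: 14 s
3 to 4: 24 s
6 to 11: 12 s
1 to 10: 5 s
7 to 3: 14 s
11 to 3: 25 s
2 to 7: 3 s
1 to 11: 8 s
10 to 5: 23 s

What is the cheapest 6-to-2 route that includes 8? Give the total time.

46 s

Best 6 to 8: 6 → 12 → 8 costing 27
Best 8 to 2: 8 → 5 → 7 → 2 costing 19
Total via 8: 27 + 19 = 46 s.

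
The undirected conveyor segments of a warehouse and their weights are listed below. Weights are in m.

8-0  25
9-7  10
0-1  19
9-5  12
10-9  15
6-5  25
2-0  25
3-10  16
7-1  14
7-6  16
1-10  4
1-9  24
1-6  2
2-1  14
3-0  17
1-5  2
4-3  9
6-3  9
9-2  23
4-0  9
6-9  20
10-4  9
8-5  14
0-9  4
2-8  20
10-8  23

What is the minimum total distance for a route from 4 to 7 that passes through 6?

31 m

Best 4 to 6: 4 → 10 → 1 → 6 costing 15
Shortest 6→7: 6 → 7 = 16
Total via 6: 15 + 16 = 31 m.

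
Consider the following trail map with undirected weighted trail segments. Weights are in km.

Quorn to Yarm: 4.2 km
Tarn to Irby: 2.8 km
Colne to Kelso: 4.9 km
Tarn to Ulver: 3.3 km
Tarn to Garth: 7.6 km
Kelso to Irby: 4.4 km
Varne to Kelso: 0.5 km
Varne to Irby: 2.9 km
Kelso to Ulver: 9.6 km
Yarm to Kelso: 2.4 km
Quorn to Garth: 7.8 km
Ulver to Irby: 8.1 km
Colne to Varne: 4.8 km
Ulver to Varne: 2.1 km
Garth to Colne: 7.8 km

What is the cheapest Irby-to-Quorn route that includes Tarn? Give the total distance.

15.3 km

Shortest Irby→Tarn: Irby → Tarn = 2.8
Shortest Tarn→Quorn: Tarn → Ulver → Varne → Kelso → Yarm → Quorn = 12.5
Total via Tarn: 2.8 + 12.5 = 15.3 km.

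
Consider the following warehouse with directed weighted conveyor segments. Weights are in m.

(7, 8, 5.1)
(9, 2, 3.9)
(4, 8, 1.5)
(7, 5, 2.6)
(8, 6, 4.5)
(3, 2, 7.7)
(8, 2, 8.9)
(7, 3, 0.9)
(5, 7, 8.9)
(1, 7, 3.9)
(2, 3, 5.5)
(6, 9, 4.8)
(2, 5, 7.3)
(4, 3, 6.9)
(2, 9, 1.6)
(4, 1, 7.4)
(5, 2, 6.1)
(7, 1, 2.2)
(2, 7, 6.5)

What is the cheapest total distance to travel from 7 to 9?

Candidate routes:
7 → 3 → 2 → 9: 0.9+7.7+1.6 = 10.2
7 → 5 → 2 → 9: 2.6+6.1+1.6 = 10.3
The minimum is 10.2 m via 7 → 3 → 2 → 9.

10.2 m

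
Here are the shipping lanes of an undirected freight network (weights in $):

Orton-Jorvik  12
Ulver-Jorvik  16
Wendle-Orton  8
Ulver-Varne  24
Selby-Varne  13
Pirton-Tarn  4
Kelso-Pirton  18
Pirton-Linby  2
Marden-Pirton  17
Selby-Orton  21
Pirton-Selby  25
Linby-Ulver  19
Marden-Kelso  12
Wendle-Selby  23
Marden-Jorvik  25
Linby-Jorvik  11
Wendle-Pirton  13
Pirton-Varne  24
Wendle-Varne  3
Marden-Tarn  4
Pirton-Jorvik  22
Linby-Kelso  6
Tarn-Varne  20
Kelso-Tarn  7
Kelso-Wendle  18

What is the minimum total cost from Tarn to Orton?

$25

Settle nodes by increasing distance from Tarn:
Tarn: 0
Marden: 4  (via Tarn)
Pirton: 4  (via Tarn)
Linby: 6  (via Pirton)
Kelso: 7  (via Tarn)
Wendle: 17  (via Pirton)
Jorvik: 17  (via Linby)
Varne: 20  (via Tarn)
Orton: 25  (via Wendle)
Shortest route: Tarn–Pirton–Wendle–Orton = $25.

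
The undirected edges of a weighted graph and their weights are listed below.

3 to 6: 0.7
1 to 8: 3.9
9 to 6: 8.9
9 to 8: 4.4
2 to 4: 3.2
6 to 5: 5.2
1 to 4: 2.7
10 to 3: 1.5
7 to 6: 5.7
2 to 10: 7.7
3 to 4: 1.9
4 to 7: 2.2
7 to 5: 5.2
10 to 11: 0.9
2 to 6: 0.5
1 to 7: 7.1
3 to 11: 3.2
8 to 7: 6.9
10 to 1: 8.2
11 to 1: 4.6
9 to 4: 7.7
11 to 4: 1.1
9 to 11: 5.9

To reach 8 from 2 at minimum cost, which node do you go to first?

Enumerating some paths:
2–4–1–8: 3.2+2.7+3.9 = 9.8
2–6–3–4–1–8: 0.5+0.7+1.9+2.7+3.9 = 9.7
The minimum is 9.7 via 2–6–3–4–1–8.
So from 2 the first move is to 6.

6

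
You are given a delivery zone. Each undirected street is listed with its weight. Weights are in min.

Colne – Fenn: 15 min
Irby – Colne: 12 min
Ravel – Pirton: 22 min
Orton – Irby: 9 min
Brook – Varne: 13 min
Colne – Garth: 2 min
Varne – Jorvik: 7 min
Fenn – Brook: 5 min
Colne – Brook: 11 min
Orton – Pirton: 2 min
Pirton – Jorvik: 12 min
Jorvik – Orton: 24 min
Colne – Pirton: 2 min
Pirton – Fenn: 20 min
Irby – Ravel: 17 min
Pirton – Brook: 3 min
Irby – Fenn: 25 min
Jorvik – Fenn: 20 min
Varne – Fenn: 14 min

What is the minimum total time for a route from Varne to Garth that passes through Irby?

41 min

Best Varne to Irby: Varne → Brook → Pirton → Orton → Irby costing 27
Best Irby to Garth: Irby → Colne → Garth costing 14
Total via Irby: 27 + 14 = 41 min.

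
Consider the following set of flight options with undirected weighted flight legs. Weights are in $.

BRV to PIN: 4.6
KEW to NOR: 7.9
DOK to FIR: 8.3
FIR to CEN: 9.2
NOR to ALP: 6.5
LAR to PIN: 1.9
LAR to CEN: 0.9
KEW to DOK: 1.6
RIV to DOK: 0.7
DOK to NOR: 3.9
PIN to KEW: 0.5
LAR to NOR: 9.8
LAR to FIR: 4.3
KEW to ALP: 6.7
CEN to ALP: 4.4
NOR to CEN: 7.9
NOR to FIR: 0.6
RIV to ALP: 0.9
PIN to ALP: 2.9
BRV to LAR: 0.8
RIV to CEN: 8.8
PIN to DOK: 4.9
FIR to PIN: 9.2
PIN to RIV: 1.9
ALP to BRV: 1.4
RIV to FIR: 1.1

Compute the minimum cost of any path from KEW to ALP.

Compare a few routes:
KEW → PIN → RIV → ALP: 0.5+1.9+0.9 = 3.3
KEW → DOK → RIV → ALP: 1.6+0.7+0.9 = 3.2
Cheapest is KEW → DOK → RIV → ALP at $3.2.

$3.2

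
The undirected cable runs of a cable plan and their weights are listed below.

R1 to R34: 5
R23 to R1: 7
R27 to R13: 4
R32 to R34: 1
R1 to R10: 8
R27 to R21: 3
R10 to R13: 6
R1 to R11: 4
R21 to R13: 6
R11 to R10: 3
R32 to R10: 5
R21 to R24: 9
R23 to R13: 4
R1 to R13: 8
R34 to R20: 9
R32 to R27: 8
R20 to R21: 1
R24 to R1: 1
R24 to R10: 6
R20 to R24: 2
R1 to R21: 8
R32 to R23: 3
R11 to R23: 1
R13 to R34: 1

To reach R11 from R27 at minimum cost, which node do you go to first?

Candidate routes:
R27 → R21 → R20 → R24 → R1 → R11: 3+1+2+1+4 = 11
R27 → R13 → R23 → R11: 4+4+1 = 9
R27 → R13 → R34 → R32 → R23 → R11: 4+1+1+3+1 = 10
The minimum is 9 via R27 → R13 → R23 → R11.
So from R27 the first move is to R13.

R13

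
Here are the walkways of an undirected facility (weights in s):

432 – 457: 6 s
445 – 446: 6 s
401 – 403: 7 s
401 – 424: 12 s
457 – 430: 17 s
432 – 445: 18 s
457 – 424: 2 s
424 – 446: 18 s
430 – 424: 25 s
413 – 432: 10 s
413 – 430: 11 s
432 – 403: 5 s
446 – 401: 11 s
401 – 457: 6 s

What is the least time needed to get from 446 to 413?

33 s

Running Dijkstra from 446:
446: 0
445: 6  (via 446)
401: 11  (via 446)
457: 17  (via 401)
403: 18  (via 401)
424: 18  (via 446)
432: 23  (via 457)
413: 33  (via 432)
Shortest route: 446–401–457–432–413 = 33 s.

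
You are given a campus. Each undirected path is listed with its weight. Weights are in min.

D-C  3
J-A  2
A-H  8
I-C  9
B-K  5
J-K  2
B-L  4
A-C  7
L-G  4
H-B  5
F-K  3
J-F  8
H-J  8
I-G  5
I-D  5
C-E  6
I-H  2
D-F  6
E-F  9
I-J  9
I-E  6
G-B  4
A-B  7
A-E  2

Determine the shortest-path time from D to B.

Shortest distances from D:
D: 0
C: 3  (via D)
I: 5  (via D)
F: 6  (via D)
H: 7  (via I)
E: 9  (via C)
K: 9  (via F)
A: 10  (via C)
G: 10  (via I)
J: 11  (via K)
B: 12  (via H)
Shortest route: D → I → H → B = 12 min.

12 min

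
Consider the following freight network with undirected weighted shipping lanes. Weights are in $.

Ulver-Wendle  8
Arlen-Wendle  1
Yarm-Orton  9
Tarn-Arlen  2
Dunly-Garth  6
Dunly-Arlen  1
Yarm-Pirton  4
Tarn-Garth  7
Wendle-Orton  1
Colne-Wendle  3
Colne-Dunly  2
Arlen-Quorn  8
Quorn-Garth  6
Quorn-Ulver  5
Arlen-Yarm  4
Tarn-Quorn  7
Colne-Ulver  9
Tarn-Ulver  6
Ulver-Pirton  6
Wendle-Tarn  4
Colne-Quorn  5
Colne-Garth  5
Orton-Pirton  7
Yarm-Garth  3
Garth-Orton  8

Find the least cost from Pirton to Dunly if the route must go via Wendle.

$10

Shortest Pirton→Wendle: Pirton → Orton → Wendle = 8
Best Wendle to Dunly: Wendle → Arlen → Dunly costing 2
Total via Wendle: 8 + 2 = $10.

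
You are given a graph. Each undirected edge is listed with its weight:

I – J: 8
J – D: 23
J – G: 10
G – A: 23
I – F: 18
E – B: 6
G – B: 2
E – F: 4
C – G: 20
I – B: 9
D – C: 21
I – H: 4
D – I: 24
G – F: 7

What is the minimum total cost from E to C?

28

Enumerating some paths:
E → B → G → C: 6+2+20 = 28
E → B → I → J → G → C: 6+9+8+10+20 = 53
E → F → G → C: 4+7+20 = 31
E → F → I → B → G → C: 4+18+9+2+20 = 53
Cheapest is E → B → G → C at 28.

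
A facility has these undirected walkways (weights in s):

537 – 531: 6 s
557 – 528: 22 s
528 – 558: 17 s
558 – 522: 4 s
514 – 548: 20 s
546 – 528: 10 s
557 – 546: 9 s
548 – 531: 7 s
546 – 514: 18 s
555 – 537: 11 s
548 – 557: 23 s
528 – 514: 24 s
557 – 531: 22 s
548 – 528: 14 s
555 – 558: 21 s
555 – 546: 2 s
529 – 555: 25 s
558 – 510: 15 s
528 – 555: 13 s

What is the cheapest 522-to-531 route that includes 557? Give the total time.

58 s

Shortest 522→557: 522–558–555–546–557 = 36
Shortest 557→531: 557–531 = 22
Total via 557: 36 + 22 = 58 s.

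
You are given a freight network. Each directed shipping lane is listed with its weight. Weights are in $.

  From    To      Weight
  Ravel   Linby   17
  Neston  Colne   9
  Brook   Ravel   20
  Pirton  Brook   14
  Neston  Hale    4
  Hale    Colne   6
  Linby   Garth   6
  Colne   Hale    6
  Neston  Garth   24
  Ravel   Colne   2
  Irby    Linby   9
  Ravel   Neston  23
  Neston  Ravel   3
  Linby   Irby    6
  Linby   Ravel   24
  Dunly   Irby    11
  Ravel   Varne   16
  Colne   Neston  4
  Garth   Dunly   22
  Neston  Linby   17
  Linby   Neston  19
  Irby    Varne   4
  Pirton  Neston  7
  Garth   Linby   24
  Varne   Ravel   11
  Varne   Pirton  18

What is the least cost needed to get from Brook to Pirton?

Shortest distances from Brook:
Brook: 0
Ravel: 20  (via Brook)
Colne: 22  (via Ravel)
Neston: 26  (via Colne)
Hale: 28  (via Colne)
Varne: 36  (via Ravel)
Linby: 37  (via Ravel)
Garth: 43  (via Linby)
Irby: 43  (via Linby)
Pirton: 54  (via Varne)
Shortest route: Brook–Ravel–Varne–Pirton = $54.

$54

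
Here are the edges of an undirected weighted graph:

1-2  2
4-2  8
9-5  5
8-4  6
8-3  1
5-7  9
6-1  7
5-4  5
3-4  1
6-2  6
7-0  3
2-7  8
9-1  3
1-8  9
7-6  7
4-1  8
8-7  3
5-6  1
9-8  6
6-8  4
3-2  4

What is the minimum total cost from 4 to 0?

Settle nodes by increasing distance from 4:
4: 0
3: 1  (via 4)
8: 2  (via 3)
2: 5  (via 3)
5: 5  (via 4)
7: 5  (via 8)
6: 6  (via 8)
1: 7  (via 2)
0: 8  (via 7)
Shortest route: 4–3–8–7–0 = 8.

8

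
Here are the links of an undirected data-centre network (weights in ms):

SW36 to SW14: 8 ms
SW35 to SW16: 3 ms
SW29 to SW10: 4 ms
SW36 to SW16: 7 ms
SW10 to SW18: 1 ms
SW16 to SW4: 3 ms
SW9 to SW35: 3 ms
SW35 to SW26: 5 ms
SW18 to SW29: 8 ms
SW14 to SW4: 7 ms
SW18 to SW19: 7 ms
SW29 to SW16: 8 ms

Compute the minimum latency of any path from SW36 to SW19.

27 ms

Shortest distances from SW36:
SW36: 0
SW16: 7  (via SW36)
SW14: 8  (via SW36)
SW35: 10  (via SW16)
SW4: 10  (via SW16)
SW9: 13  (via SW35)
SW29: 15  (via SW16)
SW26: 15  (via SW35)
SW10: 19  (via SW29)
SW18: 20  (via SW10)
SW19: 27  (via SW18)
Shortest route: SW36–SW16–SW29–SW10–SW18–SW19 = 27 ms.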